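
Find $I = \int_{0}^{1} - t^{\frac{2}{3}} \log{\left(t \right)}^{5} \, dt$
$\frac{17496}{3125}$

Consider the simpler parametrised integral
$$J(a) = \int_{0}^{1} - t^{a} \, dt = - \frac{1}{a + 1}.$$

Differentiating under the integral sign brings down a factor of $\ln t$:
$$\frac{dJ}{da} = \int_{0}^{1} - t^{a} \log{\left(t \right)} \, dt = \frac{1}{\left(a + 1\right)^{2}}.$$

Repeating $5$ times in total — each differentiation brings down another $\ln t$ — gives
$$\frac{d^{5}J}{da^{5}} = \int_{0}^{1} - t^{a} \log{\left(t \right)}^{5} \, dt = \frac{120}{\left(a + 1\right)^{6}},$$
and the integrand here is exactly the target integrand, so $I = \frac{120}{\left(a + 1\right)^{6}}$.

Setting $a = \frac{2}{3}$:
$$I = \frac{17496}{3125}.$$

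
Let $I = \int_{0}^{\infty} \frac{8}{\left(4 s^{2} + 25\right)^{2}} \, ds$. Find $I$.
$\frac{\pi}{125}$

Start from the standard arctangent integral
$$J(a) = \int_{0}^{\infty} \frac{1}{2 \left(a^{2} + s^{2}\right)} \, ds = \frac{\pi}{4 a}.$$

Differentiating under the integral sign with respect to $a$,
$$\frac{dJ}{da} = \int_{0}^{\infty} - \frac{a}{\left(a^{2} + s^{2}\right)^{2}} \, ds = - \frac{\pi}{4 a^{2}},$$
so $\int_{0}^{\infty} \frac{1}{2 \left(a^{2} + s^{2}\right)^{2}} \, ds = \frac{\pi}{8 a^{3}}$.

Setting $a = \frac{5}{2}$:
$$I = \frac{\pi}{125}.$$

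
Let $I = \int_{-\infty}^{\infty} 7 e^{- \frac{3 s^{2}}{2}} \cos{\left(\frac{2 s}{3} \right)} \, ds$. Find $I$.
$\frac{7 \sqrt{6} \sqrt{\pi}}{3 e^{\frac{2}{27}}}$

Define $I(b) = \int_{-\infty}^{\infty} 7 e^{- \frac{3 s^{2}}{2}} \cos{\left(b s \right)} \, ds$.

Differentiating under the integral sign,
$$I'(b) = \int_{-\infty}^{\infty} - 7 s e^{- \frac{3 s^{2}}{2}} \sin{\left(b s \right)} \, ds.$$

Integrate $\int_{-\infty}^{\infty} s \sin(b s)\, e^{- \frac{3 s^{2}}{2}}\, ds$ by parts with $u = \sin(b s)$ and $dv = s\, e^{- \frac{3 s^{2}}{2}}\, ds$, giving $v = - \frac{e^{- \frac{3 s^{2}}{2}}}{3}$. The boundary term vanishes and
$$\int_{-\infty}^{\infty} s \sin(b s)\, e^{- \frac{3 s^{2}}{2}}\, ds = \frac{b}{3} \int_{-\infty}^{\infty} \cos(b s)\, e^{- \frac{3 s^{2}}{2}}\, ds,$$
so $I'(b) = - \frac{b}{3}\, I(b)$.

This is a separable first-order ODE; solving with the initial condition $I(0) = \int_{-\infty}^{\infty} 7 e^{- \frac{3 s^{2}}{2}}\,ds = \frac{7 \sqrt{6} \sqrt{\pi}}{3}$ gives
$$I(b) = \frac{7 \sqrt{6} \sqrt{\pi} e^{- \frac{b^{2}}{6}}}{3}.$$

Setting $b = \frac{2}{3}$:
$$I = \frac{7 \sqrt{6} \sqrt{\pi}}{3 e^{\frac{2}{27}}}.$$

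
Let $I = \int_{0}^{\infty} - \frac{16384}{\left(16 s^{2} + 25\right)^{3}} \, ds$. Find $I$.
$- \frac{768 \pi}{3125}$

Recall the elementary integral
$$J(a) = \int_{0}^{\infty} - \frac{4}{a^{2} + s^{2}} \, ds = - \frac{2 \pi}{a}.$$

Differentiating under the integral sign with respect to $a$,
$$\frac{dJ}{da} = \int_{0}^{\infty} \frac{8 a}{\left(a^{2} + s^{2}\right)^{2}} \, ds = \frac{2 \pi}{a^{2}},$$
so $\int_{0}^{\infty} - \frac{4}{\left(a^{2} + s^{2}\right)^{2}} \, ds = - \frac{\pi}{a^{3}}$.

Repeating — each differentiation of $1/(s^2+a^2)^j$ produces $-2ja/(s^2+a^2)^{j+1}$ — and dividing through by $-2ja$ at each step yields, after $2$ differentiations in total,
$$\int_{0}^{\infty} - \frac{4}{\left(a^{2} + s^{2}\right)^{3}} \, ds = - \frac{3 \pi}{4 a^{5}}.$$

Setting $a = \frac{5}{4}$:
$$I = - \frac{768 \pi}{3125}.$$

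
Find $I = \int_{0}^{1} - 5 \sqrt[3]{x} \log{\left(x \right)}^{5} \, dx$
$\frac{54675}{512}$

Begin with the known integral
$$J(a) = \int_{0}^{1} - 5 x^{a} \, dx = - \frac{5}{a + 1}.$$

Differentiating under the integral sign brings down a factor of $\ln x$:
$$\frac{dJ}{da} = \int_{0}^{1} - 5 x^{a} \log{\left(x \right)} \, dx = \frac{5}{\left(a + 1\right)^{2}}.$$

Repeating $5$ times in total — each differentiation brings down another $\ln x$ — gives
$$\frac{d^{5}J}{da^{5}} = \int_{0}^{1} - 5 x^{a} \log{\left(x \right)}^{5} \, dx = \frac{600}{\left(a + 1\right)^{6}},$$
and the integrand here is exactly the target integrand, so $I = \frac{600}{\left(a + 1\right)^{6}}$.

Setting $a = \frac{1}{3}$:
$$I = \frac{54675}{512}.$$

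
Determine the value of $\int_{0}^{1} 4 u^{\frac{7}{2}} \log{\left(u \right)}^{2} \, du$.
$\frac{64}{729}$

Consider the simpler parametrised integral
$$J(a) = \int_{0}^{1} 4 u^{a} \, du = \frac{4}{a + 1}.$$

Differentiating under the integral sign brings down a factor of $\ln u$:
$$\frac{dJ}{da} = \int_{0}^{1} 4 u^{a} \log{\left(u \right)} \, du = - \frac{4}{\left(a + 1\right)^{2}}.$$

Repeating twice in total — each differentiation brings down another $\ln u$ — gives
$$\frac{d^{2}J}{da^{2}} = \int_{0}^{1} 4 u^{a} \log{\left(u \right)}^{2} \, du = \frac{8}{\left(a + 1\right)^{3}},$$
and the integrand here is exactly the target integrand, so $I = \frac{8}{\left(a + 1\right)^{3}}$.

Setting $a = \frac{7}{2}$:
$$I = \frac{64}{729}.$$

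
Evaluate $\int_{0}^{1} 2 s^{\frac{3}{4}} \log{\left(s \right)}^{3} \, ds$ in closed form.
$- \frac{3072}{2401}$

Consider the simpler parametrised integral
$$J(a) = \int_{0}^{1} 2 s^{a} \, ds = \frac{2}{a + 1}.$$

Differentiating under the integral sign brings down a factor of $\ln s$:
$$\frac{dJ}{da} = \int_{0}^{1} 2 s^{a} \log{\left(s \right)} \, ds = - \frac{2}{\left(a + 1\right)^{2}}.$$

Repeating $3$ times in total — each differentiation brings down another $\ln s$ — gives
$$\frac{d^{3}J}{da^{3}} = \int_{0}^{1} 2 s^{a} \log{\left(s \right)}^{3} \, ds = - \frac{12}{\left(a + 1\right)^{4}},$$
and the integrand here is exactly the target integrand, so $I = - \frac{12}{\left(a + 1\right)^{4}}$.

Setting $a = \frac{3}{4}$:
$$I = - \frac{3072}{2401}.$$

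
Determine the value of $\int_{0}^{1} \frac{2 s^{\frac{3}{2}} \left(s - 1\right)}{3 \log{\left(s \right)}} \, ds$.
$- \frac{2 \log{\left(5 \right)}}{3} + \frac{2 \log{\left(7 \right)}}{3}$

Introduce a parameter $a$ in the exponent: let $I(a) = \int_{0}^{1} \frac{2 \left(s^{\frac{5}{2}} - s^{a}\right)}{3 \log{\left(s \right)}} \, ds$.

Since $\dfrac{\partial}{\partial a}\,s^{a} = s^{a} \ln s$, the $\ln s$ in the denominator cancels and
$$\frac{dI}{da} = \int_{0}^{1} - \frac{2}{3} s^{a} \, ds = - \frac{2}{3} \left[\frac{s^{a+1}}{a+1}\right]_0^1 = - \frac{2}{3 a + 3}.$$

Integrating with respect to $a$ gives $I(a) = - \frac{2 \log{\left(a + 1 \right)}}{3} - \frac{2 \log{\left(2 \right)}}{3} + \frac{2 \log{\left(7 \right)}}{3} + C$.

At $a = \frac{5}{2}$ the integrand is identically $0$, so $I(\frac{5}{2}) = 0$. The closed form gives $0$, hence $C = 0$.

Setting $a = \frac{3}{2}$:
$$I = - \frac{2 \log{\left(5 \right)}}{3} + \frac{2 \log{\left(7 \right)}}{3}.$$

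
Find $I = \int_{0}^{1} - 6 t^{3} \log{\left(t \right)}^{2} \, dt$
$- \frac{3}{16}$

Consider the simpler parametrised integral
$$J(a) = \int_{0}^{1} - 6 t^{a} \, dt = - \frac{6}{a + 1}.$$

Differentiating under the integral sign brings down a factor of $\ln t$:
$$\frac{dJ}{da} = \int_{0}^{1} - 6 t^{a} \log{\left(t \right)} \, dt = \frac{6}{\left(a + 1\right)^{2}}.$$

Repeating twice in total — each differentiation brings down another $\ln t$ — gives
$$\frac{d^{2}J}{da^{2}} = \int_{0}^{1} - 6 t^{a} \log{\left(t \right)}^{2} \, dt = - \frac{12}{\left(a + 1\right)^{3}},$$
and the integrand here is exactly the target integrand, so $I = - \frac{12}{\left(a + 1\right)^{3}}$.

Setting $a = 3$:
$$I = - \frac{3}{16}.$$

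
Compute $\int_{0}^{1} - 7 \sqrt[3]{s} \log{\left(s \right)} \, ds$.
$\frac{63}{16}$

Consider the simpler parametrised integral
$$J(a) = \int_{0}^{1} - 7 s^{a} \, ds = - \frac{7}{a + 1}.$$

Differentiating under the integral sign brings down a factor of $\ln s$:
$$\frac{dJ}{da} = \int_{0}^{1} - 7 s^{a} \log{\left(s \right)} \, ds = \frac{7}{\left(a + 1\right)^{2}}.$$

The integral on the left is $I$, so $I = \frac{7}{\left(a + 1\right)^{2}}$.

Setting $a = \frac{1}{3}$:
$$I = \frac{63}{16}.$$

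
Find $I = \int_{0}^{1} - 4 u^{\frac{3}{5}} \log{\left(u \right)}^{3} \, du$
$\frac{1875}{512}$

Begin with the known integral
$$J(a) = \int_{0}^{1} - 4 u^{a} \, du = - \frac{4}{a + 1}.$$

Differentiating under the integral sign brings down a factor of $\ln u$:
$$\frac{dJ}{da} = \int_{0}^{1} - 4 u^{a} \log{\left(u \right)} \, du = \frac{4}{\left(a + 1\right)^{2}}.$$

Repeating $3$ times in total — each differentiation brings down another $\ln u$ — gives
$$\frac{d^{3}J}{da^{3}} = \int_{0}^{1} - 4 u^{a} \log{\left(u \right)}^{3} \, du = \frac{24}{\left(a + 1\right)^{4}},$$
and the integrand here is exactly the target integrand, so $I = \frac{24}{\left(a + 1\right)^{4}}$.

Setting $a = \frac{3}{5}$:
$$I = \frac{1875}{512}.$$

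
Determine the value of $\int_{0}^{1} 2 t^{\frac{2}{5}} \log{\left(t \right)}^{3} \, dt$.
$- \frac{7500}{2401}$

Consider the simpler parametrised integral
$$J(a) = \int_{0}^{1} 2 t^{a} \, dt = \frac{2}{a + 1}.$$

Differentiating under the integral sign brings down a factor of $\ln t$:
$$\frac{dJ}{da} = \int_{0}^{1} 2 t^{a} \log{\left(t \right)} \, dt = - \frac{2}{\left(a + 1\right)^{2}}.$$

Repeating $3$ times in total — each differentiation brings down another $\ln t$ — gives
$$\frac{d^{3}J}{da^{3}} = \int_{0}^{1} 2 t^{a} \log{\left(t \right)}^{3} \, dt = - \frac{12}{\left(a + 1\right)^{4}},$$
and the integrand here is exactly the target integrand, so $I = - \frac{12}{\left(a + 1\right)^{4}}$.

Setting $a = \frac{2}{5}$:
$$I = - \frac{7500}{2401}.$$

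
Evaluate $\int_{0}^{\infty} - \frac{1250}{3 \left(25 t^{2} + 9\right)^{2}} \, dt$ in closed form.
$- \frac{125 \pi}{162}$

Begin with the known result
$$J(a) = \int_{0}^{\infty} - \frac{2}{3 \left(a^{2} + t^{2}\right)} \, dt = - \frac{\pi}{3 a}.$$

Differentiating under the integral sign with respect to $a$,
$$\frac{dJ}{da} = \int_{0}^{\infty} \frac{4 a}{3 \left(a^{2} + t^{2}\right)^{2}} \, dt = \frac{\pi}{3 a^{2}},$$
so $\int_{0}^{\infty} - \frac{2}{3 \left(a^{2} + t^{2}\right)^{2}} \, dt = - \frac{\pi}{6 a^{3}}$.

Setting $a = \frac{3}{5}$:
$$I = - \frac{125 \pi}{162}.$$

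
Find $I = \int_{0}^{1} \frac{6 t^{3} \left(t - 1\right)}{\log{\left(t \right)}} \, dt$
$\log{\left(\frac{15625}{4096} \right)}$

Introduce a parameter $a$ in the exponent: let $I(a) = \int_{0}^{1} \frac{6 \left(t^{4} - t^{a}\right)}{\log{\left(t \right)}} \, dt$.

Since $\dfrac{\partial}{\partial a}\,t^{a} = t^{a} \ln t$, the $\ln t$ in the denominator cancels and
$$\frac{dI}{da} = \int_{0}^{1} -6 t^{a} \, dt = -6 \left[\frac{t^{a+1}}{a+1}\right]_0^1 = - \frac{6}{a + 1}.$$

Integrating with respect to $a$ gives $I(a) = \log{\left(\frac{15625}{\left(a + 1\right)^{6}} \right)} + C$.

At $a = 4$ the integrand is identically $0$, so $I(4) = 0$. The closed form gives $0$, hence $C = 0$.

Setting $a = 3$:
$$I = \log{\left(\frac{15625}{4096} \right)}.$$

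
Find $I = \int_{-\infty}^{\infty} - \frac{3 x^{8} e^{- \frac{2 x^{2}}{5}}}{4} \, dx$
$- \frac{196875 \sqrt{10} \sqrt{\pi}}{2048}$

Begin with the known integral
$$J(a) = \int_{-\infty}^{\infty} - \frac{3 e^{- a x^{2}}}{4} \, dx = - \frac{3 \sqrt{\pi}}{4 \sqrt{a}}.$$

Differentiating under the integral sign brings down a factor of $(-x^2)$:
$$\frac{dJ}{da} = \int_{-\infty}^{\infty} \frac{3 x^{2} e^{- a x^{2}}}{4} \, dx = \frac{3 \sqrt{\pi}}{8 a^{\frac{3}{2}}}.$$

Repeating $4$ times in total — each differentiation brings down another $(-x^2)$ — gives
$$\frac{d^{4}J}{da^{4}} = \int_{-\infty}^{\infty} - \frac{3 x^{8} e^{- a x^{2}}}{4} \, dx = - \frac{315 \sqrt{\pi}}{64 a^{\frac{9}{2}}},$$
and the integrand here is exactly the target integrand, so $I = - \frac{315 \sqrt{\pi}}{64 a^{\frac{9}{2}}}$.

Setting $a = \frac{2}{5}$:
$$I = - \frac{196875 \sqrt{10} \sqrt{\pi}}{2048}.$$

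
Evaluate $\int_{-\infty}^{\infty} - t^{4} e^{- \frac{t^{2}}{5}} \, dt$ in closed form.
$- \frac{75 \sqrt{5} \sqrt{\pi}}{4}$

Consider the simpler parametrised integral
$$J(a) = \int_{-\infty}^{\infty} - e^{- a t^{2}} \, dt = - \frac{\sqrt{\pi}}{\sqrt{a}}.$$

Differentiating under the integral sign brings down a factor of $(-t^2)$:
$$\frac{dJ}{da} = \int_{-\infty}^{\infty} t^{2} e^{- a t^{2}} \, dt = \frac{\sqrt{\pi}}{2 a^{\frac{3}{2}}}.$$

Repeating twice in total — each differentiation brings down another $(-t^2)$ — gives
$$\frac{d^{2}J}{da^{2}} = \int_{-\infty}^{\infty} - t^{4} e^{- a t^{2}} \, dt = - \frac{3 \sqrt{\pi}}{4 a^{\frac{5}{2}}},$$
and the integrand here is exactly the target integrand, so $I = - \frac{3 \sqrt{\pi}}{4 a^{\frac{5}{2}}}$.

Setting $a = \frac{1}{5}$:
$$I = - \frac{75 \sqrt{5} \sqrt{\pi}}{4}.$$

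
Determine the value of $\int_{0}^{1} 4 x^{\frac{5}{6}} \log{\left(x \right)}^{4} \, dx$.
$\frac{746496}{161051}$

Consider the simpler parametrised integral
$$J(a) = \int_{0}^{1} 4 x^{a} \, dx = \frac{4}{a + 1}.$$

Differentiating under the integral sign brings down a factor of $\ln x$:
$$\frac{dJ}{da} = \int_{0}^{1} 4 x^{a} \log{\left(x \right)} \, dx = - \frac{4}{\left(a + 1\right)^{2}}.$$

Repeating $4$ times in total — each differentiation brings down another $\ln x$ — gives
$$\frac{d^{4}J}{da^{4}} = \int_{0}^{1} 4 x^{a} \log{\left(x \right)}^{4} \, dx = \frac{96}{\left(a + 1\right)^{5}},$$
and the integrand here is exactly the target integrand, so $I = \frac{96}{\left(a + 1\right)^{5}}$.

Setting $a = \frac{5}{6}$:
$$I = \frac{746496}{161051}.$$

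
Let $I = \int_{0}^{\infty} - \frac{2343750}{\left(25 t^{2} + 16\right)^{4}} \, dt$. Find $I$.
$- \frac{1171875 \pi}{262144}$

Begin with the known result
$$J(a) = \int_{0}^{\infty} - \frac{6}{a^{2} + t^{2}} \, dt = - \frac{3 \pi}{a}.$$

Differentiating under the integral sign with respect to $a$,
$$\frac{dJ}{da} = \int_{0}^{\infty} \frac{12 a}{\left(a^{2} + t^{2}\right)^{2}} \, dt = \frac{3 \pi}{a^{2}},$$
so $\int_{0}^{\infty} - \frac{6}{\left(a^{2} + t^{2}\right)^{2}} \, dt = - \frac{3 \pi}{2 a^{3}}$.

Repeating — each differentiation of $1/(t^2+a^2)^j$ produces $-2ja/(t^2+a^2)^{j+1}$ — and dividing through by $-2ja$ at each step yields, after $3$ differentiations in total,
$$\int_{0}^{\infty} - \frac{6}{\left(a^{2} + t^{2}\right)^{4}} \, dt = - \frac{15 \pi}{16 a^{7}}.$$

Setting $a = \frac{4}{5}$:
$$I = - \frac{1171875 \pi}{262144}.$$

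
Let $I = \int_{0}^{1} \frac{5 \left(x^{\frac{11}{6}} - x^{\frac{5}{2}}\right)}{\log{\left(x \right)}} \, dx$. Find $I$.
$- \log{\left(\frac{4084101}{1419857} \right)}$

Replace the exponent $\frac{5}{2}$ by a parameter $a$: let $I(a) = \int_{0}^{1} \frac{5 \left(x^{\frac{11}{6}} - x^{a}\right)}{\log{\left(x \right)}} \, dx$.

Since $\dfrac{\partial}{\partial a}\,x^{a} = x^{a} \ln x$, the $\ln x$ in the denominator cancels and
$$\frac{dI}{da} = \int_{0}^{1} -5 x^{a} \, dx = -5 \left[\frac{x^{a+1}}{a+1}\right]_0^1 = - \frac{5}{a + 1}.$$

Integrating with respect to $a$ gives $I(a) = - \log{\left(\frac{7776 \left(a + 1\right)^{5}}{1419857} \right)} + C$.

At $a = \frac{11}{6}$ the integrand is identically $0$, so $I(\frac{11}{6}) = 0$. The closed form gives $0$, hence $C = 0$.

Setting $a = \frac{5}{2}$:
$$I = - \log{\left(\frac{4084101}{1419857} \right)}.$$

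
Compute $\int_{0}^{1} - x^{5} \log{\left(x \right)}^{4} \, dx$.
$- \frac{1}{324}$

Start from the elementary integral
$$J(a) = \int_{0}^{1} - x^{a} \, dx = - \frac{1}{a + 1}.$$

Differentiating under the integral sign brings down a factor of $\ln x$:
$$\frac{dJ}{da} = \int_{0}^{1} - x^{a} \log{\left(x \right)} \, dx = \frac{1}{\left(a + 1\right)^{2}}.$$

Repeating $4$ times in total — each differentiation brings down another $\ln x$ — gives
$$\frac{d^{4}J}{da^{4}} = \int_{0}^{1} - x^{a} \log{\left(x \right)}^{4} \, dx = - \frac{24}{\left(a + 1\right)^{5}},$$
and the integrand here is exactly the target integrand, so $I = - \frac{24}{\left(a + 1\right)^{5}}$.

Setting $a = 5$:
$$I = - \frac{1}{324}.$$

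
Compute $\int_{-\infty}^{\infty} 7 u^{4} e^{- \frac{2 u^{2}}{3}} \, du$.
$\frac{189 \sqrt{6} \sqrt{\pi}}{32}$

Begin with the known integral
$$J(a) = \int_{-\infty}^{\infty} 7 e^{- a u^{2}} \, du = \frac{7 \sqrt{\pi}}{\sqrt{a}}.$$

Differentiating under the integral sign brings down a factor of $(-u^2)$:
$$\frac{dJ}{da} = \int_{-\infty}^{\infty} - 7 u^{2} e^{- a u^{2}} \, du = - \frac{7 \sqrt{\pi}}{2 a^{\frac{3}{2}}}.$$

Repeating twice in total — each differentiation brings down another $(-u^2)$ — gives
$$\frac{d^{2}J}{da^{2}} = \int_{-\infty}^{\infty} 7 u^{4} e^{- a u^{2}} \, du = \frac{21 \sqrt{\pi}}{4 a^{\frac{5}{2}}},$$
and the integrand here is exactly the target integrand, so $I = \frac{21 \sqrt{\pi}}{4 a^{\frac{5}{2}}}$.

Setting $a = \frac{2}{3}$:
$$I = \frac{189 \sqrt{6} \sqrt{\pi}}{32}.$$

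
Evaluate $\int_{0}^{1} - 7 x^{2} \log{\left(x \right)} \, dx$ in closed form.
$\frac{7}{9}$

Start from the elementary integral
$$J(a) = \int_{0}^{1} - 7 x^{a} \, dx = - \frac{7}{a + 1}.$$

Differentiating under the integral sign brings down a factor of $\ln x$:
$$\frac{dJ}{da} = \int_{0}^{1} - 7 x^{a} \log{\left(x \right)} \, dx = \frac{7}{\left(a + 1\right)^{2}}.$$

The integral on the left is $I$, so $I = \frac{7}{\left(a + 1\right)^{2}}$.

Setting $a = 2$:
$$I = \frac{7}{9}.$$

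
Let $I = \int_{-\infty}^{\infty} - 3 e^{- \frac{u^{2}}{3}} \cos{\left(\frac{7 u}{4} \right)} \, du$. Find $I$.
$- \frac{3 \sqrt{3} \sqrt{\pi}}{e^{\frac{147}{64}}}$

Define $I(b) = \int_{-\infty}^{\infty} - 3 e^{- \frac{u^{2}}{3}} \cos{\left(b u \right)} \, du$.

Differentiating under the integral sign,
$$I'(b) = \int_{-\infty}^{\infty} 3 u e^{- \frac{u^{2}}{3}} \sin{\left(b u \right)} \, du.$$

Integrate $\int_{-\infty}^{\infty} u \sin(b u)\, e^{- \frac{u^{2}}{3}}\, du$ by parts with $w = \sin(b u)$ and $dv = u\, e^{- \frac{u^{2}}{3}}\, du$, giving $v = - \frac{3 e^{- \frac{u^{2}}{3}}}{2}$. The boundary term vanishes and
$$\int_{-\infty}^{\infty} u \sin(b u)\, e^{- \frac{u^{2}}{3}}\, du = \frac{3 b}{2} \int_{-\infty}^{\infty} \cos(b u)\, e^{- \frac{u^{2}}{3}}\, du,$$
so $I'(b) = - \frac{3 b}{2}\, I(b)$.

This is a separable first-order ODE; solving with the initial condition $I(0) = \int_{-\infty}^{\infty} - 3 e^{- \frac{u^{2}}{3}}\,du = - 3 \sqrt{3} \sqrt{\pi}$ gives
$$I(b) = - 3 \sqrt{3} \sqrt{\pi} e^{- \frac{3 b^{2}}{4}}.$$

Setting $b = \frac{7}{4}$:
$$I = - \frac{3 \sqrt{3} \sqrt{\pi}}{e^{\frac{147}{64}}}.$$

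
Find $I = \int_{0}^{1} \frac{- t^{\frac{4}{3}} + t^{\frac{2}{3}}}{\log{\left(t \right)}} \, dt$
$- \log{\left(7 \right)} + \log{\left(5 \right)}$

Replace the exponent $\frac{4}{3}$ by a parameter $a$: let $I(a) = \int_{0}^{1} \frac{t^{\frac{2}{3}} - t^{a}}{\log{\left(t \right)}} \, dt$.

Since $\dfrac{\partial}{\partial a}\,t^{a} = t^{a} \ln t$, the $\ln t$ in the denominator cancels and
$$\frac{dI}{da} = \int_{0}^{1} -1 t^{a} \, dt = -1 \left[\frac{t^{a+1}}{a+1}\right]_0^1 = - \frac{1}{a + 1}.$$

Integrating with respect to $a$ gives $I(a) = - \log{\left(\frac{3 a}{5} + \frac{3}{5} \right)} + C$.

At $a = \frac{2}{3}$ the integrand is identically $0$, so $I(\frac{2}{3}) = 0$. The closed form gives $0$, hence $C = 0$.

Setting $a = \frac{4}{3}$:
$$I = - \log{\left(7 \right)} + \log{\left(5 \right)}.$$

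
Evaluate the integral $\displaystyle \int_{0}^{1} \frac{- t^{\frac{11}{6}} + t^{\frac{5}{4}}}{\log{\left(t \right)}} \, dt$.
$\log{\left(\frac{27}{34} \right)}$

Consider the one-parameter family: let $I(a) = \int_{0}^{1} \frac{- t^{\frac{11}{6}} + t^{a}}{\log{\left(t \right)}} \, dt$.

Since $\dfrac{\partial}{\partial a}\,t^{a} = t^{a} \ln t$, the $\ln t$ in the denominator cancels and
$$\frac{dI}{da} = \int_{0}^{1} t^{a} \, dt = \left[\frac{t^{a+1}}{a+1}\right]_0^1 = \frac{1}{a + 1}.$$

Integrating with respect to $a$ gives $I(a) = \log{\left(\frac{6 a}{17} + \frac{6}{17} \right)} + C$.

At $a = \frac{11}{6}$ the integrand is identically $0$, so $I(\frac{11}{6}) = 0$. The closed form gives $0$, hence $C = 0$.

Setting $a = \frac{5}{4}$:
$$I = \log{\left(\frac{27}{34} \right)}.$$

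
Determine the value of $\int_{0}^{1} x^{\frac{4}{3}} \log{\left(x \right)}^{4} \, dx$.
$\frac{5832}{16807}$

Start from the elementary integral
$$J(a) = \int_{0}^{1} x^{a} \, dx = \frac{1}{a + 1}.$$

Differentiating under the integral sign brings down a factor of $\ln x$:
$$\frac{dJ}{da} = \int_{0}^{1} x^{a} \log{\left(x \right)} \, dx = - \frac{1}{\left(a + 1\right)^{2}}.$$

Repeating $4$ times in total — each differentiation brings down another $\ln x$ — gives
$$\frac{d^{4}J}{da^{4}} = \int_{0}^{1} x^{a} \log{\left(x \right)}^{4} \, dx = \frac{24}{\left(a + 1\right)^{5}},$$
and the integrand here is exactly the target integrand, so $I = \frac{24}{\left(a + 1\right)^{5}}$.

Setting $a = \frac{4}{3}$:
$$I = \frac{5832}{16807}.$$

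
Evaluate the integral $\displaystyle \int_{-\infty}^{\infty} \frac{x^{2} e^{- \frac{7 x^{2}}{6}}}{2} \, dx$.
$\frac{3 \sqrt{42} \sqrt{\pi}}{98}$

Consider the simpler parametrised integral
$$J(a) = \int_{-\infty}^{\infty} \frac{e^{- a x^{2}}}{2} \, dx = \frac{\sqrt{\pi}}{2 \sqrt{a}}.$$

Differentiating under the integral sign brings down a factor of $(-x^2)$:
$$\frac{dJ}{da} = \int_{-\infty}^{\infty} - \frac{x^{2} e^{- a x^{2}}}{2} \, dx = - \frac{\sqrt{\pi}}{4 a^{\frac{3}{2}}}.$$

The integral on the left is $-I$, so $I = \frac{\sqrt{\pi}}{4 a^{\frac{3}{2}}}$.

Setting $a = \frac{7}{6}$:
$$I = \frac{3 \sqrt{42} \sqrt{\pi}}{98}.$$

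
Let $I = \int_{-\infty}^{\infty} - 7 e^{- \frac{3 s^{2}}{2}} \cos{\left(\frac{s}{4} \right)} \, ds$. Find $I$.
$- \frac{7 \sqrt{6} \sqrt{\pi}}{3 e^{\frac{1}{96}}}$

Treat the cosine frequency as a parameter and define $I(b) = \int_{-\infty}^{\infty} - 7 e^{- \frac{3 s^{2}}{2}} \cos{\left(b s \right)} \, ds$.

Differentiating under the integral sign,
$$I'(b) = \int_{-\infty}^{\infty} 7 s e^{- \frac{3 s^{2}}{2}} \sin{\left(b s \right)} \, ds.$$

Integrate $\int_{-\infty}^{\infty} s \sin(b s)\, e^{- \frac{3 s^{2}}{2}}\, ds$ by parts with $u = \sin(b s)$ and $dv = s\, e^{- \frac{3 s^{2}}{2}}\, ds$, giving $v = - \frac{e^{- \frac{3 s^{2}}{2}}}{3}$. The boundary term vanishes and
$$\int_{-\infty}^{\infty} s \sin(b s)\, e^{- \frac{3 s^{2}}{2}}\, ds = \frac{b}{3} \int_{-\infty}^{\infty} \cos(b s)\, e^{- \frac{3 s^{2}}{2}}\, ds,$$
so $I'(b) = - \frac{b}{3}\, I(b)$.

This is a separable first-order ODE; solving with the initial condition $I(0) = \int_{-\infty}^{\infty} - 7 e^{- \frac{3 s^{2}}{2}}\,ds = - \frac{7 \sqrt{6} \sqrt{\pi}}{3}$ gives
$$I(b) = - \frac{7 \sqrt{6} \sqrt{\pi} e^{- \frac{b^{2}}{6}}}{3}.$$

Setting $b = \frac{1}{4}$:
$$I = - \frac{7 \sqrt{6} \sqrt{\pi}}{3 e^{\frac{1}{96}}}.$$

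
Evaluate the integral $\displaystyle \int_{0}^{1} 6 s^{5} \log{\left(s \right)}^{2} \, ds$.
$\frac{1}{18}$

Begin with the known integral
$$J(a) = \int_{0}^{1} 6 s^{a} \, ds = \frac{6}{a + 1}.$$

Differentiating under the integral sign brings down a factor of $\ln s$:
$$\frac{dJ}{da} = \int_{0}^{1} 6 s^{a} \log{\left(s \right)} \, ds = - \frac{6}{\left(a + 1\right)^{2}}.$$

Repeating twice in total — each differentiation brings down another $\ln s$ — gives
$$\frac{d^{2}J}{da^{2}} = \int_{0}^{1} 6 s^{a} \log{\left(s \right)}^{2} \, ds = \frac{12}{\left(a + 1\right)^{3}},$$
and the integrand here is exactly the target integrand, so $I = \frac{12}{\left(a + 1\right)^{3}}$.

Setting $a = 5$:
$$I = \frac{1}{18}.$$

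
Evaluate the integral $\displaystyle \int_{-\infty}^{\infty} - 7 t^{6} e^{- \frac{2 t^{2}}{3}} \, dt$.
$- \frac{2835 \sqrt{6} \sqrt{\pi}}{128}$

Begin with the known integral
$$J(a) = \int_{-\infty}^{\infty} - 7 e^{- a t^{2}} \, dt = - \frac{7 \sqrt{\pi}}{\sqrt{a}}.$$

Differentiating under the integral sign brings down a factor of $(-t^2)$:
$$\frac{dJ}{da} = \int_{-\infty}^{\infty} 7 t^{2} e^{- a t^{2}} \, dt = \frac{7 \sqrt{\pi}}{2 a^{\frac{3}{2}}}.$$

Repeating $3$ times in total — each differentiation brings down another $(-t^2)$ — gives
$$\frac{d^{3}J}{da^{3}} = \int_{-\infty}^{\infty} 7 t^{6} e^{- a t^{2}} \, dt = \frac{105 \sqrt{\pi}}{8 a^{\frac{7}{2}}},$$
and the integrand here is $(-1)^{3}$ times the target integrand, so $I = (-1)^{3}\,\frac{d^{3}J}{da^{3}} = - \frac{105 \sqrt{\pi}}{8 a^{\frac{7}{2}}}$.

Setting $a = \frac{2}{3}$:
$$I = - \frac{2835 \sqrt{6} \sqrt{\pi}}{128}.$$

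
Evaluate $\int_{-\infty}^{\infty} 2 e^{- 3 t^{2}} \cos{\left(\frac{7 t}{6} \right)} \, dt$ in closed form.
$\frac{2 \sqrt{3} \sqrt{\pi}}{3 e^{\frac{49}{432}}}$

Define $I(b) = \int_{-\infty}^{\infty} 2 e^{- 3 t^{2}} \cos{\left(b t \right)} \, dt$.

Differentiating under the integral sign,
$$I'(b) = \int_{-\infty}^{\infty} - 2 t e^{- 3 t^{2}} \sin{\left(b t \right)} \, dt.$$

Integrate $\int_{-\infty}^{\infty} t \sin(b t)\, e^{- 3 t^{2}}\, dt$ by parts with $u = \sin(b t)$ and $dv = t\, e^{- 3 t^{2}}\, dt$, giving $v = - \frac{e^{- 3 t^{2}}}{6}$. The boundary term vanishes and
$$\int_{-\infty}^{\infty} t \sin(b t)\, e^{- 3 t^{2}}\, dt = \frac{b}{6} \int_{-\infty}^{\infty} \cos(b t)\, e^{- 3 t^{2}}\, dt,$$
so $I'(b) = - \frac{b}{6}\, I(b)$.

This is a separable first-order ODE; solving with the initial condition $I(0) = \int_{-\infty}^{\infty} 2 e^{- 3 t^{2}}\,dt = \frac{2 \sqrt{3} \sqrt{\pi}}{3}$ gives
$$I(b) = \frac{2 \sqrt{3} \sqrt{\pi} e^{- \frac{b^{2}}{12}}}{3}.$$

Setting $b = \frac{7}{6}$:
$$I = \frac{2 \sqrt{3} \sqrt{\pi}}{3 e^{\frac{49}{432}}}.$$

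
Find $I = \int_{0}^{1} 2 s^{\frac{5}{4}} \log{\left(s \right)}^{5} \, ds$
$- \frac{327680}{177147}$

Start from the elementary integral
$$J(a) = \int_{0}^{1} 2 s^{a} \, ds = \frac{2}{a + 1}.$$

Differentiating under the integral sign brings down a factor of $\ln s$:
$$\frac{dJ}{da} = \int_{0}^{1} 2 s^{a} \log{\left(s \right)} \, ds = - \frac{2}{\left(a + 1\right)^{2}}.$$

Repeating $5$ times in total — each differentiation brings down another $\ln s$ — gives
$$\frac{d^{5}J}{da^{5}} = \int_{0}^{1} 2 s^{a} \log{\left(s \right)}^{5} \, ds = - \frac{240}{\left(a + 1\right)^{6}},$$
and the integrand here is exactly the target integrand, so $I = - \frac{240}{\left(a + 1\right)^{6}}$.

Setting $a = \frac{5}{4}$:
$$I = - \frac{327680}{177147}.$$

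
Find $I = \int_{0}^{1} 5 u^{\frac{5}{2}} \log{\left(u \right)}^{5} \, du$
$- \frac{38400}{117649}$

Consider the simpler parametrised integral
$$J(a) = \int_{0}^{1} 5 u^{a} \, du = \frac{5}{a + 1}.$$

Differentiating under the integral sign brings down a factor of $\ln u$:
$$\frac{dJ}{da} = \int_{0}^{1} 5 u^{a} \log{\left(u \right)} \, du = - \frac{5}{\left(a + 1\right)^{2}}.$$

Repeating $5$ times in total — each differentiation brings down another $\ln u$ — gives
$$\frac{d^{5}J}{da^{5}} = \int_{0}^{1} 5 u^{a} \log{\left(u \right)}^{5} \, du = - \frac{600}{\left(a + 1\right)^{6}},$$
and the integrand here is exactly the target integrand, so $I = - \frac{600}{\left(a + 1\right)^{6}}$.

Setting $a = \frac{5}{2}$:
$$I = - \frac{38400}{117649}.$$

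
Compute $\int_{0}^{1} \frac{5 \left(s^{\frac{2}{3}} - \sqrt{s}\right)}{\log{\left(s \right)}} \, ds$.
$- \log{\left(\frac{59049}{100000} \right)}$

Introduce a parameter $a$ in the exponent: let $I(a) = \int_{0}^{1} \frac{5 \left(s^{\frac{2}{3}} - s^{a}\right)}{\log{\left(s \right)}} \, ds$.

Since $\dfrac{\partial}{\partial a}\,s^{a} = s^{a} \ln s$, the $\ln s$ in the denominator cancels and
$$\frac{dI}{da} = \int_{0}^{1} -5 s^{a} \, ds = -5 \left[\frac{s^{a+1}}{a+1}\right]_0^1 = - \frac{5}{a + 1}.$$

Integrating with respect to $a$ gives $I(a) = - \log{\left(\frac{243 \left(a + 1\right)^{5}}{3125} \right)} + C$.

At $a = \frac{2}{3}$ the integrand is identically $0$, so $I(\frac{2}{3}) = 0$. The closed form gives $0$, hence $C = 0$.

Setting $a = \frac{1}{2}$:
$$I = - \log{\left(\frac{59049}{100000} \right)}.$$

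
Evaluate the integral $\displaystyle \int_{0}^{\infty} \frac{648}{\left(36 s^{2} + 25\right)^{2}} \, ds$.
$\frac{27 \pi}{125}$

Begin with the known result
$$J(a) = \int_{0}^{\infty} \frac{1}{2 \left(a^{2} + s^{2}\right)} \, ds = \frac{\pi}{4 a}.$$

Differentiating under the integral sign with respect to $a$,
$$\frac{dJ}{da} = \int_{0}^{\infty} - \frac{a}{\left(a^{2} + s^{2}\right)^{2}} \, ds = - \frac{\pi}{4 a^{2}},$$
so $\int_{0}^{\infty} \frac{1}{2 \left(a^{2} + s^{2}\right)^{2}} \, ds = \frac{\pi}{8 a^{3}}$.

Setting $a = \frac{5}{6}$:
$$I = \frac{27 \pi}{125}.$$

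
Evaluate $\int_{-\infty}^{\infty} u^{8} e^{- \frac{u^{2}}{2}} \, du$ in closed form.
$105 \sqrt{2} \sqrt{\pi}$

Start from the elementary integral
$$J(a) = \int_{-\infty}^{\infty} e^{- a u^{2}} \, du = \frac{\sqrt{\pi}}{\sqrt{a}}.$$

Differentiating under the integral sign brings down a factor of $(-u^2)$:
$$\frac{dJ}{da} = \int_{-\infty}^{\infty} - u^{2} e^{- a u^{2}} \, du = - \frac{\sqrt{\pi}}{2 a^{\frac{3}{2}}}.$$

Repeating $4$ times in total — each differentiation brings down another $(-u^2)$ — gives
$$\frac{d^{4}J}{da^{4}} = \int_{-\infty}^{\infty} u^{8} e^{- a u^{2}} \, du = \frac{105 \sqrt{\pi}}{16 a^{\frac{9}{2}}},$$
and the integrand here is exactly the target integrand, so $I = \frac{105 \sqrt{\pi}}{16 a^{\frac{9}{2}}}$.

Setting $a = \frac{1}{2}$:
$$I = 105 \sqrt{2} \sqrt{\pi}.$$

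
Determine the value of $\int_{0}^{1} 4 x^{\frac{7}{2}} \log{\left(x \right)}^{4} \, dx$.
$\frac{1024}{19683}$

Start from the elementary integral
$$J(a) = \int_{0}^{1} 4 x^{a} \, dx = \frac{4}{a + 1}.$$

Differentiating under the integral sign brings down a factor of $\ln x$:
$$\frac{dJ}{da} = \int_{0}^{1} 4 x^{a} \log{\left(x \right)} \, dx = - \frac{4}{\left(a + 1\right)^{2}}.$$

Repeating $4$ times in total — each differentiation brings down another $\ln x$ — gives
$$\frac{d^{4}J}{da^{4}} = \int_{0}^{1} 4 x^{a} \log{\left(x \right)}^{4} \, dx = \frac{96}{\left(a + 1\right)^{5}},$$
and the integrand here is exactly the target integrand, so $I = \frac{96}{\left(a + 1\right)^{5}}$.

Setting $a = \frac{7}{2}$:
$$I = \frac{1024}{19683}.$$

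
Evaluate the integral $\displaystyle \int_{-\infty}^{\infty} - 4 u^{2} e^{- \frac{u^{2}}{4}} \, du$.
$- 16 \sqrt{\pi}$

Begin with the known integral
$$J(a) = \int_{-\infty}^{\infty} - 4 e^{- a u^{2}} \, du = - \frac{4 \sqrt{\pi}}{\sqrt{a}}.$$

Differentiating under the integral sign brings down a factor of $(-u^2)$:
$$\frac{dJ}{da} = \int_{-\infty}^{\infty} 4 u^{2} e^{- a u^{2}} \, du = \frac{2 \sqrt{\pi}}{a^{\frac{3}{2}}}.$$

The integral on the left is $-I$, so $I = - \frac{2 \sqrt{\pi}}{a^{\frac{3}{2}}}$.

Setting $a = \frac{1}{4}$:
$$I = - 16 \sqrt{\pi}.$$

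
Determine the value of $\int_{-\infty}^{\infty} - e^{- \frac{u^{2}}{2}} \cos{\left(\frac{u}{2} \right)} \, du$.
$- \frac{\sqrt{2} \sqrt{\pi}}{e^{\frac{1}{8}}}$

Treat the cosine frequency as a parameter and define $I(b) = \int_{-\infty}^{\infty} - e^{- \frac{u^{2}}{2}} \cos{\left(b u \right)} \, du$.

Differentiating under the integral sign,
$$I'(b) = \int_{-\infty}^{\infty} u e^{- \frac{u^{2}}{2}} \sin{\left(b u \right)} \, du.$$

Integrate $\int_{-\infty}^{\infty} u \sin(b u)\, e^{- \frac{u^{2}}{2}}\, du$ by parts with $w = \sin(b u)$ and $dv = u\, e^{- \frac{u^{2}}{2}}\, du$, giving $v = - e^{- \frac{u^{2}}{2}}$. The boundary term vanishes and
$$\int_{-\infty}^{\infty} u \sin(b u)\, e^{- \frac{u^{2}}{2}}\, du = b \int_{-\infty}^{\infty} \cos(b u)\, e^{- \frac{u^{2}}{2}}\, du,$$
so $I'(b) = - b\, I(b)$.

This is a separable first-order ODE; solving with the initial condition $I(0) = \int_{-\infty}^{\infty} - e^{- \frac{u^{2}}{2}}\,du = - \sqrt{2} \sqrt{\pi}$ gives
$$I(b) = - \sqrt{2} \sqrt{\pi} e^{- \frac{b^{2}}{2}}.$$

Setting $b = \frac{1}{2}$:
$$I = - \frac{\sqrt{2} \sqrt{\pi}}{e^{\frac{1}{8}}}.$$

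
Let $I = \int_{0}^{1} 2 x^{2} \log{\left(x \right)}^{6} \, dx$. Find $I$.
$\frac{160}{243}$

Consider the simpler parametrised integral
$$J(a) = \int_{0}^{1} 2 x^{a} \, dx = \frac{2}{a + 1}.$$

Differentiating under the integral sign brings down a factor of $\ln x$:
$$\frac{dJ}{da} = \int_{0}^{1} 2 x^{a} \log{\left(x \right)} \, dx = - \frac{2}{\left(a + 1\right)^{2}}.$$

Repeating $6$ times in total — each differentiation brings down another $\ln x$ — gives
$$\frac{d^{6}J}{da^{6}} = \int_{0}^{1} 2 x^{a} \log{\left(x \right)}^{6} \, dx = \frac{1440}{\left(a + 1\right)^{7}},$$
and the integrand here is exactly the target integrand, so $I = \frac{1440}{\left(a + 1\right)^{7}}$.

Setting $a = 2$:
$$I = \frac{160}{243}.$$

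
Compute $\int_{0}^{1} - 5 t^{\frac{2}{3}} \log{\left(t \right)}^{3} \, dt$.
$\frac{486}{125}$

Start from the elementary integral
$$J(a) = \int_{0}^{1} - 5 t^{a} \, dt = - \frac{5}{a + 1}.$$

Differentiating under the integral sign brings down a factor of $\ln t$:
$$\frac{dJ}{da} = \int_{0}^{1} - 5 t^{a} \log{\left(t \right)} \, dt = \frac{5}{\left(a + 1\right)^{2}}.$$

Repeating $3$ times in total — each differentiation brings down another $\ln t$ — gives
$$\frac{d^{3}J}{da^{3}} = \int_{0}^{1} - 5 t^{a} \log{\left(t \right)}^{3} \, dt = \frac{30}{\left(a + 1\right)^{4}},$$
and the integrand here is exactly the target integrand, so $I = \frac{30}{\left(a + 1\right)^{4}}$.

Setting $a = \frac{2}{3}$:
$$I = \frac{486}{125}.$$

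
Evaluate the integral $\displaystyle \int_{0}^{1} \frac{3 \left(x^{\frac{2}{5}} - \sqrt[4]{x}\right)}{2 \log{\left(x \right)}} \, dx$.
$- \log{\left(\frac{125 \sqrt{7}}{392} \right)}$

Consider the one-parameter family: let $I(a) = \int_{0}^{1} \frac{3 \left(x^{\frac{2}{5}} - x^{a}\right)}{2 \log{\left(x \right)}} \, dx$.

Since $\dfrac{\partial}{\partial a}\,x^{a} = x^{a} \ln x$, the $\ln x$ in the denominator cancels and
$$\frac{dI}{da} = \int_{0}^{1} - \frac{3}{2} x^{a} \, dx = - \frac{3}{2} \left[\frac{x^{a+1}}{a+1}\right]_0^1 = - \frac{3}{2 a + 2}.$$

Integrating with respect to $a$ gives $I(a) = - \log{\left(\frac{5 \sqrt{35} \left(a + 1\right)^{\frac{3}{2}}}{49} \right)} + C$.

At $a = \frac{2}{5}$ the integrand is identically $0$, so $I(\frac{2}{5}) = 0$. The closed form gives $0$, hence $C = 0$.

Setting $a = \frac{1}{4}$:
$$I = - \log{\left(\frac{125 \sqrt{7}}{392} \right)}.$$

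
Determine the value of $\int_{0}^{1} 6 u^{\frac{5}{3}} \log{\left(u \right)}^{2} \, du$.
$\frac{81}{128}$

Start from the elementary integral
$$J(a) = \int_{0}^{1} 6 u^{a} \, du = \frac{6}{a + 1}.$$

Differentiating under the integral sign brings down a factor of $\ln u$:
$$\frac{dJ}{da} = \int_{0}^{1} 6 u^{a} \log{\left(u \right)} \, du = - \frac{6}{\left(a + 1\right)^{2}}.$$

Repeating twice in total — each differentiation brings down another $\ln u$ — gives
$$\frac{d^{2}J}{da^{2}} = \int_{0}^{1} 6 u^{a} \log{\left(u \right)}^{2} \, du = \frac{12}{\left(a + 1\right)^{3}},$$
and the integrand here is exactly the target integrand, so $I = \frac{12}{\left(a + 1\right)^{3}}$.

Setting $a = \frac{5}{3}$:
$$I = \frac{81}{128}.$$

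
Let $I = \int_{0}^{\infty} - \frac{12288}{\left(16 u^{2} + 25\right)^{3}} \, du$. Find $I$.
$- \frac{576 \pi}{3125}$

Start from the standard arctangent integral
$$J(a) = \int_{0}^{\infty} - \frac{3}{a^{2} + u^{2}} \, du = - \frac{3 \pi}{2 a}.$$

Differentiating under the integral sign with respect to $a$,
$$\frac{dJ}{da} = \int_{0}^{\infty} \frac{6 a}{\left(a^{2} + u^{2}\right)^{2}} \, du = \frac{3 \pi}{2 a^{2}},$$
so $\int_{0}^{\infty} - \frac{3}{\left(a^{2} + u^{2}\right)^{2}} \, du = - \frac{3 \pi}{4 a^{3}}$.

Repeating — each differentiation of $1/(u^2+a^2)^j$ produces $-2ja/(u^2+a^2)^{j+1}$ — and dividing through by $-2ja$ at each step yields, after $2$ differentiations in total,
$$\int_{0}^{\infty} - \frac{3}{\left(a^{2} + u^{2}\right)^{3}} \, du = - \frac{9 \pi}{16 a^{5}}.$$

Setting $a = \frac{5}{4}$:
$$I = - \frac{576 \pi}{3125}.$$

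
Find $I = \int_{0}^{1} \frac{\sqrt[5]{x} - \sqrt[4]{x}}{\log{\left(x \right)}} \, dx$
$\log{\left(\frac{24}{25} \right)}$

Introduce a parameter $a$ in the exponent: let $I(a) = \int_{0}^{1} \frac{- \sqrt[4]{x} + x^{a}}{\log{\left(x \right)}} \, dx$.

Since $\dfrac{\partial}{\partial a}\,x^{a} = x^{a} \ln x$, the $\ln x$ in the denominator cancels and
$$\frac{dI}{da} = \int_{0}^{1} x^{a} \, dx = \left[\frac{x^{a+1}}{a+1}\right]_0^1 = \frac{1}{a + 1}.$$

Integrating with respect to $a$ gives $I(a) = \log{\left(\frac{4 a}{5} + \frac{4}{5} \right)} + C$.

At $a = \frac{1}{4}$ the integrand is identically $0$, so $I(\frac{1}{4}) = 0$. The closed form gives $0$, hence $C = 0$.

Setting $a = \frac{1}{5}$:
$$I = \log{\left(\frac{24}{25} \right)}.$$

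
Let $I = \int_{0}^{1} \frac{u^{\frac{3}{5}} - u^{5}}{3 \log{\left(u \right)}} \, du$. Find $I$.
$\log{\left(\frac{30^{\frac{2}{3}}}{15} \right)}$

Replace the exponent $5$ by a parameter $a$: let $I(a) = \int_{0}^{1} \frac{u^{\frac{3}{5}} - u^{a}}{3 \log{\left(u \right)}} \, du$.

Since $\dfrac{\partial}{\partial a}\,u^{a} = u^{a} \ln u$, the $\ln u$ in the denominator cancels and
$$\frac{dI}{da} = \int_{0}^{1} - \frac{1}{3} u^{a} \, du = - \frac{1}{3} \left[\frac{u^{a+1}}{a+1}\right]_0^1 = - \frac{1}{3 a + 3}.$$

Integrating with respect to $a$ gives $I(a) = - \frac{\log{\left(a + 1 \right)}}{3} - \frac{\log{\left(5 \right)}}{3} + \log{\left(2 \right)} + C$.

At $a = \frac{3}{5}$ the integrand is identically $0$, so $I(\frac{3}{5}) = 0$. The closed form gives $0$, hence $C = 0$.

Setting $a = 5$:
$$I = \log{\left(\frac{30^{\frac{2}{3}}}{15} \right)}.$$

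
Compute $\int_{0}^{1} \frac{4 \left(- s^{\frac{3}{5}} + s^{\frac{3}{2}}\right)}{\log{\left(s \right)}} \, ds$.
$- \log{\left(\frac{65536}{390625} \right)}$

Consider the one-parameter family: let $I(a) = \int_{0}^{1} \frac{4 \left(s^{\frac{3}{2}} - s^{a}\right)}{\log{\left(s \right)}} \, ds$.

Since $\dfrac{\partial}{\partial a}\,s^{a} = s^{a} \ln s$, the $\ln s$ in the denominator cancels and
$$\frac{dI}{da} = \int_{0}^{1} -4 s^{a} \, ds = -4 \left[\frac{s^{a+1}}{a+1}\right]_0^1 = - \frac{4}{a + 1}.$$

Integrating with respect to $a$ gives $I(a) = - \log{\left(\frac{16 \left(a + 1\right)^{4}}{625} \right)} + C$.

At $a = \frac{3}{2}$ the integrand is identically $0$, so $I(\frac{3}{2}) = 0$. The closed form gives $0$, hence $C = 0$.

Setting $a = \frac{3}{5}$:
$$I = - \log{\left(\frac{65536}{390625} \right)}.$$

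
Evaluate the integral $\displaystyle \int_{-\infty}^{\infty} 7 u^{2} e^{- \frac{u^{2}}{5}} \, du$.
$\frac{35 \sqrt{5} \sqrt{\pi}}{2}$

Consider the simpler parametrised integral
$$J(a) = \int_{-\infty}^{\infty} 7 e^{- a u^{2}} \, du = \frac{7 \sqrt{\pi}}{\sqrt{a}}.$$

Differentiating under the integral sign brings down a factor of $(-u^2)$:
$$\frac{dJ}{da} = \int_{-\infty}^{\infty} - 7 u^{2} e^{- a u^{2}} \, du = - \frac{7 \sqrt{\pi}}{2 a^{\frac{3}{2}}}.$$

The integral on the left is $-I$, so $I = \frac{7 \sqrt{\pi}}{2 a^{\frac{3}{2}}}$.

Setting $a = \frac{1}{5}$:
$$I = \frac{35 \sqrt{5} \sqrt{\pi}}{2}.$$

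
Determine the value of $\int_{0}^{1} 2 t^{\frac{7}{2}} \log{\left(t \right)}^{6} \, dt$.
$\frac{20480}{531441}$

Start from the elementary integral
$$J(a) = \int_{0}^{1} 2 t^{a} \, dt = \frac{2}{a + 1}.$$

Differentiating under the integral sign brings down a factor of $\ln t$:
$$\frac{dJ}{da} = \int_{0}^{1} 2 t^{a} \log{\left(t \right)} \, dt = - \frac{2}{\left(a + 1\right)^{2}}.$$

Repeating $6$ times in total — each differentiation brings down another $\ln t$ — gives
$$\frac{d^{6}J}{da^{6}} = \int_{0}^{1} 2 t^{a} \log{\left(t \right)}^{6} \, dt = \frac{1440}{\left(a + 1\right)^{7}},$$
and the integrand here is exactly the target integrand, so $I = \frac{1440}{\left(a + 1\right)^{7}}$.

Setting $a = \frac{7}{2}$:
$$I = \frac{20480}{531441}.$$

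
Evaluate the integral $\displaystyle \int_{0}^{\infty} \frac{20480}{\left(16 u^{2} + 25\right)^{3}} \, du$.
$\frac{192 \pi}{625}$

Begin with the known result
$$J(a) = \int_{0}^{\infty} \frac{5}{a^{2} + u^{2}} \, du = \frac{5 \pi}{2 a}.$$

Differentiating under the integral sign with respect to $a$,
$$\frac{dJ}{da} = \int_{0}^{\infty} - \frac{10 a}{\left(a^{2} + u^{2}\right)^{2}} \, du = - \frac{5 \pi}{2 a^{2}},$$
so $\int_{0}^{\infty} \frac{5}{\left(a^{2} + u^{2}\right)^{2}} \, du = \frac{5 \pi}{4 a^{3}}$.

Repeating — each differentiation of $1/(u^2+a^2)^j$ produces $-2ja/(u^2+a^2)^{j+1}$ — and dividing through by $-2ja$ at each step yields, after $2$ differentiations in total,
$$\int_{0}^{\infty} \frac{5}{\left(a^{2} + u^{2}\right)^{3}} \, du = \frac{15 \pi}{16 a^{5}}.$$

Setting $a = \frac{5}{4}$:
$$I = \frac{192 \pi}{625}.$$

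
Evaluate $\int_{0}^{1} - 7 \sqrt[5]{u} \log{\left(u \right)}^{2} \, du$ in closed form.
$- \frac{875}{108}$

Begin with the known integral
$$J(a) = \int_{0}^{1} - 7 u^{a} \, du = - \frac{7}{a + 1}.$$

Differentiating under the integral sign brings down a factor of $\ln u$:
$$\frac{dJ}{da} = \int_{0}^{1} - 7 u^{a} \log{\left(u \right)} \, du = \frac{7}{\left(a + 1\right)^{2}}.$$

Repeating twice in total — each differentiation brings down another $\ln u$ — gives
$$\frac{d^{2}J}{da^{2}} = \int_{0}^{1} - 7 u^{a} \log{\left(u \right)}^{2} \, du = - \frac{14}{\left(a + 1\right)^{3}},$$
and the integrand here is exactly the target integrand, so $I = - \frac{14}{\left(a + 1\right)^{3}}$.

Setting $a = \frac{1}{5}$:
$$I = - \frac{875}{108}.$$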